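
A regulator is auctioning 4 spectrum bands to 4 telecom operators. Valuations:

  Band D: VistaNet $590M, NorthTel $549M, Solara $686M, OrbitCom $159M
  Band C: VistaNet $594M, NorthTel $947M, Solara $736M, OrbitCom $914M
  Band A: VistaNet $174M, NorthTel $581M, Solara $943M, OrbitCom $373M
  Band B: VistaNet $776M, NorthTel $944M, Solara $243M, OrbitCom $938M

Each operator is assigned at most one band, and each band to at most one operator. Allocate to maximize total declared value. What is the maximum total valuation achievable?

Max total: $3418M

Treat this as an assignment problem: match each operator to one band.
Optimal: VistaNet→Band D ($590M), NorthTel→Band C ($947M), Solara→Band A ($943M), OrbitCom→Band B ($938M) — total 590+947+943+938 = $3418M.
Row-greedy (each operator in turn takes its best remaining band) gives $2825M, worse by 593.
Next-best assignment: VistaNet→Band D, NorthTel→Band B, Solara→Band A, OrbitCom→Band C = $3391M.
Swapping OrbitCom↔NorthTel (OrbitCom→Band C $914M, NorthTel→Band B $944M) loses 27.
Every other assignment is strictly worse.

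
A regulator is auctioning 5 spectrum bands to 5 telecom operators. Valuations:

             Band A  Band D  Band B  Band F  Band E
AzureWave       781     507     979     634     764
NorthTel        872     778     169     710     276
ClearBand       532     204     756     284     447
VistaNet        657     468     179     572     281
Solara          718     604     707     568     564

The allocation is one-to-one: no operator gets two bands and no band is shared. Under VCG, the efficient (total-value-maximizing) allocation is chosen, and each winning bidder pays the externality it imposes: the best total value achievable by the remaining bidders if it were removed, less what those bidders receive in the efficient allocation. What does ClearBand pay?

Efficient allocation: AzureWave→Band E ($764M), NorthTel→Band D ($778M), ClearBand→Band B ($756M), VistaNet→Band F ($572M), Solara→Band A ($718M); total welfare W = $3588M.
ClearBand receives Band B at value $756M, so the others get W − 756 = $2832M.
Without ClearBand: best allocation of the remaining 4 bidders over all 5 bands is AzureWave→Band B ($979M), NorthTel→Band D ($778M), VistaNet→Band F ($572M), Solara→Band A ($718M), total $3047M.
VCG payment = (others' best without ClearBand) − (others' welfare with ClearBand) = 3047 − 2832 = $215M.

ClearBand pays $215M.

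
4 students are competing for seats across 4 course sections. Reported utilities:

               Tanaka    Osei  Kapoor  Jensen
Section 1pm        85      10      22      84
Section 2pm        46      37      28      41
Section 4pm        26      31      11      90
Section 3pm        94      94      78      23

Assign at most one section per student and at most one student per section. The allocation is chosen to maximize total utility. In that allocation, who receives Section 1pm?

Optimal: Tanaka→Section 1pm (85 points), Osei→Section 3pm (94 points), Kapoor→Section 2pm (28 points), Jensen→Section 4pm (90 points) — total 85+94+28+90 = 297 points.
Row-greedy (each student in turn takes its best remaining section) gives 243 points, worse by 54.
Next-best assignment: Tanaka→Section 1pm, Osei→Section 2pm, Kapoor→Section 3pm, Jensen→Section 4pm = 290 points.
Swapping Osei↔Tanaka (Osei→Section 1pm 10 points, Tanaka→Section 3pm 94 points) loses 75.
Tanaka's own top section is Section 3pm (94 points), but forcing Tanaka→Section 3pm and reassigning the rest optimally gives only 243 points — worse by 54.

Tanaka receives Section 1pm.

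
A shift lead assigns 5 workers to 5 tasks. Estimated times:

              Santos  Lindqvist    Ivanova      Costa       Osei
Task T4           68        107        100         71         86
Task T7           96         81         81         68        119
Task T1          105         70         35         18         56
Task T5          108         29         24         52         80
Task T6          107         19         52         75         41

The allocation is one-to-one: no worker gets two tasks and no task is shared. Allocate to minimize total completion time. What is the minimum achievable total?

Minimum total: 232 min

Treat this as an assignment problem: match each worker to one task.
Optimal: Santos→Task T4 (68 min), Lindqvist→Task T7 (81 min), Ivanova→Task T5 (24 min), Costa→Task T1 (18 min), Osei→Task T6 (41 min) — total 68+81+24+18+41 = 232 min.
Column-greedy (each task in turn goes to its cheapest remaining worker) gives 241 min, worse by 9.
Next-best assignment: Santos→Task T4, Lindqvist→Task T6, Ivanova→Task T5, Costa→Task T7, Osei→Task T1 = 235 min.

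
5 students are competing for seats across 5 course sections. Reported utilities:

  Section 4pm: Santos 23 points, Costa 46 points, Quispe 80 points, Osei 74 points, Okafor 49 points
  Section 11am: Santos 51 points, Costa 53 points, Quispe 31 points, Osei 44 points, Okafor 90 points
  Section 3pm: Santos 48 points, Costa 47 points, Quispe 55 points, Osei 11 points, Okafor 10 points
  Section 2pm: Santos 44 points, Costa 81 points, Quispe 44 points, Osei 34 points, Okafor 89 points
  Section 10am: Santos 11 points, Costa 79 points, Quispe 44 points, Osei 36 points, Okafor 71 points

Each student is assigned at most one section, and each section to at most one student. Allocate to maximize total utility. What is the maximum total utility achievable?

Optimal: Santos→Section 11am (51 points), Costa→Section 10am (79 points), Quispe→Section 3pm (55 points), Osei→Section 4pm (74 points), Okafor→Section 2pm (89 points) — total 51+79+55+74+89 = 348 points.
Row-greedy (each student in turn takes its best remaining section) gives 258 points, worse by 90.
Next-best assignment: Santos→Section 2pm, Costa→Section 10am, Quispe→Section 3pm, Osei→Section 4pm, Okafor→Section 11am = 342 points.
Every other assignment is strictly worse.

Maximum total: 348 points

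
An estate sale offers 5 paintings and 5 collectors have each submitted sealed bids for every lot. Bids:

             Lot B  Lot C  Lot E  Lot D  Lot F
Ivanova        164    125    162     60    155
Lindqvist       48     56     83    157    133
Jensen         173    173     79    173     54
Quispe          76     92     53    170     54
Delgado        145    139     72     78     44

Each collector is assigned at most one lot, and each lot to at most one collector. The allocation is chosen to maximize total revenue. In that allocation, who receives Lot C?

Optimal: Ivanova→Lot E ($162), Lindqvist→Lot F ($133), Jensen→Lot C ($173), Quispe→Lot D ($170), Delgado→Lot B ($145) — total 162+133+173+170+145 = $783.
Row-greedy (each collector in turn takes its best remaining lot) gives $620, worse by 163.
No other one-to-one assignment exceeds $783.
Jensen's own top lot is Lot B ($173), but forcing Jensen→Lot B and reassigning the rest optimally gives only $777 — worse by 6.

Jensen receives Lot C.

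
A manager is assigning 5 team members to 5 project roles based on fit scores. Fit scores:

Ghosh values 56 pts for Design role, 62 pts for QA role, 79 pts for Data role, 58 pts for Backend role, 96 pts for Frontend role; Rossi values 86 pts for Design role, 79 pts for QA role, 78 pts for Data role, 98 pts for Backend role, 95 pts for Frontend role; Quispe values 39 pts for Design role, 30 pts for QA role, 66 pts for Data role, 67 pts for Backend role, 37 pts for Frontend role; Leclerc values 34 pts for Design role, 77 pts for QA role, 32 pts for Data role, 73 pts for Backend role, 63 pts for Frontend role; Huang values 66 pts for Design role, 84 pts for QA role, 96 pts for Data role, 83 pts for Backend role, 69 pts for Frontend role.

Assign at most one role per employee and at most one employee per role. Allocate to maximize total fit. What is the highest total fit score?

Optimal: Ghosh→Frontend role (96 pts), Rossi→Design role (86 pts), Quispe→Backend role (67 pts), Leclerc→QA role (77 pts), Huang→Data role (96 pts) — total 96+86+67+77+96 = 422 pts.
Column-greedy (each role in turn goes to its best remaining employee) gives 359 pts, worse by 63.

Maximum total: 422 pts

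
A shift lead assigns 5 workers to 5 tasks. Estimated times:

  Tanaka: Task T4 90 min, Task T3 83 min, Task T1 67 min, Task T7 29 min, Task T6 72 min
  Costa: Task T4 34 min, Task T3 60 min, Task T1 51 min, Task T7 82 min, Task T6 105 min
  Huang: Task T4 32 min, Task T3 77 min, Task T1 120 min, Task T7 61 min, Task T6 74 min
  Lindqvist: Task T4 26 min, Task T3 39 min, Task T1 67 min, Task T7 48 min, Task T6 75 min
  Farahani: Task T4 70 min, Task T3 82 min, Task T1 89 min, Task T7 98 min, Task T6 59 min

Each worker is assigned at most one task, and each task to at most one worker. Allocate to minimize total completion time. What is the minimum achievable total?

Min total: 210 min

Optimal: Tanaka→Task T7 (29 min), Costa→Task T1 (51 min), Huang→Task T4 (32 min), Lindqvist→Task T3 (39 min), Farahani→Task T6 (59 min) — total 29+51+32+39+59 = 210 min.
Min-entry greedy (repeatedly take the single cheapest remaining cell) gives 242 min, worse by 32.
Next-best assignment: Tanaka→Task T7, Costa→Task T1, Huang→Task T3, Lindqvist→Task T4, Farahani→Task T6 = 242 min.
Swapping Tanaka↔Huang (Tanaka→Task T4 90 min, Huang→Task T7 61 min) adds 90.
No other one-to-one assignment undercuts 210 min.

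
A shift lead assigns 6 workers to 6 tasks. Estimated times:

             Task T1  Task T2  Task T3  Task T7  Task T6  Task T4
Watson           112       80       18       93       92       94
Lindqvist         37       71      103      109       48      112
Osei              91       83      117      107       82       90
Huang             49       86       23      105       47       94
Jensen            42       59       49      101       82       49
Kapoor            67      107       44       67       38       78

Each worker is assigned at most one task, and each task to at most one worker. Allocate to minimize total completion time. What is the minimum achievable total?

Optimal: Watson→Task T3 (18 min), Lindqvist→Task T1 (37 min), Osei→Task T2 (83 min), Huang→Task T6 (47 min), Jensen→Task T4 (49 min), Kapoor→Task T7 (67 min) — total 18+37+83+47+49+67 = 301 min.

Min total: 301 min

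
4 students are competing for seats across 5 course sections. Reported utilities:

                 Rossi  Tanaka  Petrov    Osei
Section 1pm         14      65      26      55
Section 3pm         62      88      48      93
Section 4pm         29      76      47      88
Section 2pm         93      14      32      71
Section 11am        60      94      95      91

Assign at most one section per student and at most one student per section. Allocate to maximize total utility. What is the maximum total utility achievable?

Maximum total: 364 points

Optimal: Rossi→Section 2pm (93 points), Tanaka→Section 3pm (88 points), Petrov→Section 11am (95 points), Osei→Section 4pm (88 points) — total 93+88+95+88 = 364 points.
Column-greedy (each section in turn goes to its best remaining student) gives 298 points, worse by 66.
Next-best assignment: Rossi→Section 2pm, Tanaka→Section 4pm, Petrov→Section 11am, Osei→Section 3pm = 357 points.
Swapping Petrov↔Rossi (Petrov→Section 2pm 32 points, Rossi→Section 11am 60 points) loses 96.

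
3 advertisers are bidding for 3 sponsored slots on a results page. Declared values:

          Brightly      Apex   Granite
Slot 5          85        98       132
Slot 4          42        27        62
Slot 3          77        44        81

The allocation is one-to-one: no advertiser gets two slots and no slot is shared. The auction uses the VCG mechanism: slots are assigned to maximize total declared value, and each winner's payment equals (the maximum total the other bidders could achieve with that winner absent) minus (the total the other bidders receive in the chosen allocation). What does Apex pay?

Efficient allocation: Brightly→Slot 3 ($77), Apex→Slot 5 ($98), Granite→Slot 4 ($62); total welfare W = $237.
Apex receives Slot 5 at value $98, so the others get W − 98 = $139.
Without Apex: best allocation of the remaining 2 bidders over all 3 slots is Brightly→Slot 3 ($77), Granite→Slot 5 ($132), total $209.
VCG payment = (others' best without Apex) − (others' welfare with Apex) = 209 − 139 = $70.

Apex pays $70.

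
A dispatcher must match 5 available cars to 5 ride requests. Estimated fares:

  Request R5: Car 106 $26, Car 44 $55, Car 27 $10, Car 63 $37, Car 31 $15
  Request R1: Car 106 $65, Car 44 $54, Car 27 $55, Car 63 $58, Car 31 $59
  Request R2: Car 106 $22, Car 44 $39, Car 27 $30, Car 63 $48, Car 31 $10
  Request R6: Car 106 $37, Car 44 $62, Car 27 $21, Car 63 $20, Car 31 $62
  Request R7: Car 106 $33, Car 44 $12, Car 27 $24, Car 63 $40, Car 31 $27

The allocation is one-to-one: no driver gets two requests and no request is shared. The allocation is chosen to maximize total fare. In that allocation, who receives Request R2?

Car 63 receives Request R2.

Optimal: Car 106→Request R1 ($65), Car 44→Request R5 ($55), Car 27→Request R7 ($24), Car 63→Request R2 ($48), Car 31→Request R6 ($62) — total 65+55+24+48+62 = $254.
Row-greedy (each driver in turn takes its best remaining request) gives $212, worse by 42.
Next-best assignment: Car 106→Request R7, Car 44→Request R5, Car 27→Request R1, Car 63→Request R2, Car 31→Request R6 = $253.
No other one-to-one assignment exceeds $254.
Car 63's own top request is Request R1 ($58), but forcing Car 63→Request R1 and reassigning the rest optimally gives only $238 — worse by 16.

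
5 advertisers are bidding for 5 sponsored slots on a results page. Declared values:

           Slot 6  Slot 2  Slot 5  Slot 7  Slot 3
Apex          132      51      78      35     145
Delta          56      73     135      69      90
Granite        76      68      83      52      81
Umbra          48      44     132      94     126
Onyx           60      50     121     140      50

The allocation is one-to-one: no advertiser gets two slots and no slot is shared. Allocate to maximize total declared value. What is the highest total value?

Optimal: Apex→Slot 6 ($132), Delta→Slot 5 ($135), Granite→Slot 2 ($68), Umbra→Slot 3 ($126), Onyx→Slot 7 ($140) — total 132+135+68+126+140 = $601.
Column-greedy (each slot in turn goes to its best remaining advertiser) gives $558, worse by 43.
Swapping Umbra↔Apex (Umbra→Slot 6 $48, Apex→Slot 3 $145) loses 65.
No other one-to-one assignment exceeds $601.

Max total: $601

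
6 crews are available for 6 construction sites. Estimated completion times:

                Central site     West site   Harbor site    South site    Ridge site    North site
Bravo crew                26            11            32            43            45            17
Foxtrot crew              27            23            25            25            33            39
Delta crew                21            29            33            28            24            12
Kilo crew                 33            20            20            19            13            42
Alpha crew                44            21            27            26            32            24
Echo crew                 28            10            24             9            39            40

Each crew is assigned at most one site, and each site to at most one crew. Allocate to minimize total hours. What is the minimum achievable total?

Minimum total: 99 hours

Optimal: Bravo crew→West site (11 hours), Foxtrot crew→Central site (27 hours), Delta crew→North site (12 hours), Kilo crew→Ridge site (13 hours), Alpha crew→Harbor site (27 hours), Echo crew→South site (9 hours) — total 11+27+12+13+27+9 = 99 hours.
Column-greedy (each site in turn goes to its cheapest remaining crew) gives 125 hours, worse by 26.
Next-best assignment: Bravo crew→West site, Foxtrot crew→Harbor site, Delta crew→Central site, Kilo crew→Ridge site, Alpha crew→North site, Echo crew→South site = 103 hours.
Swapping Alpha crew↔Bravo crew (Alpha crew→West site 21 hours, Bravo crew→Harbor site 32 hours) adds 15.
No other one-to-one assignment undercuts 99 hours.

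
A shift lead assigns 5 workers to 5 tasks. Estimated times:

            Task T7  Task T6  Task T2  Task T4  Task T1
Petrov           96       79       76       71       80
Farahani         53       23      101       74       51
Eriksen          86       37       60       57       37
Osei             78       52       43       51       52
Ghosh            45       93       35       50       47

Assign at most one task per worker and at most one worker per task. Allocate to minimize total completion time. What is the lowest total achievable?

Min total: 219 min

Optimal: Petrov→Task T4 (71 min), Farahani→Task T6 (23 min), Eriksen→Task T1 (37 min), Osei→Task T2 (43 min), Ghosh→Task T7 (45 min) — total 71+23+37+43+45 = 219 min.
Min-entry greedy (repeatedly take the single cheapest remaining cell) gives 242 min, worse by 23.
Checked against all permutations: 219 min is optimal.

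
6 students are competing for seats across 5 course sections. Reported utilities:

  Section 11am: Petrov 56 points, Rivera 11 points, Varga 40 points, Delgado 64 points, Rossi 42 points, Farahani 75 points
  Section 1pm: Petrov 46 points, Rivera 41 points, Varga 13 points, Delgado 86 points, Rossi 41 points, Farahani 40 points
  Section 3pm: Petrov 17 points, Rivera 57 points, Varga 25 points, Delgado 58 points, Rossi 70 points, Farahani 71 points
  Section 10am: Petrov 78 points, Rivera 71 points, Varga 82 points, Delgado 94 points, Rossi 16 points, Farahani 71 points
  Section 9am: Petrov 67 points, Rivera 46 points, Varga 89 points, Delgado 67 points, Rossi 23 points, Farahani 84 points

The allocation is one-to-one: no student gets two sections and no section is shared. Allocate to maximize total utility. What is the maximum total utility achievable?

Max total: 398 points

Treat this as an assignment problem: match each student to one section.
Optimal: Farahani→Section 11am (75 points), Delgado→Section 1pm (86 points), Rossi→Section 3pm (70 points), Petrov→Section 10am (78 points), Varga→Section 9am (89 points) — total 75+86+70+78+89 = 398 points.
Max-entry greedy (repeatedly take the single best remaining cell) gives 374 points, worse by 24.
Every other assignment is strictly worse.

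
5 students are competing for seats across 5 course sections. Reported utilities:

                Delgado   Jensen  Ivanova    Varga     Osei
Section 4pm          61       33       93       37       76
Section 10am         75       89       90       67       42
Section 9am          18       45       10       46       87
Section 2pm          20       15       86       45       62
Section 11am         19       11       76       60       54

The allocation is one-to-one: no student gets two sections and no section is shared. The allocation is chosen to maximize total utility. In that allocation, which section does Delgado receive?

Delgado receives Section 4pm.

Optimal: Delgado→Section 4pm (61 points), Jensen→Section 10am (89 points), Ivanova→Section 2pm (86 points), Varga→Section 11am (60 points), Osei→Section 9am (87 points) — total 61+89+86+60+87 = 383 points.
Column-greedy (each section in turn goes to its best remaining student) gives 333 points, worse by 50.
Delgado's own top section is Section 10am (75 points), but forcing Delgado→Section 10am and reassigning the rest optimally gives only 342 points — worse by 41.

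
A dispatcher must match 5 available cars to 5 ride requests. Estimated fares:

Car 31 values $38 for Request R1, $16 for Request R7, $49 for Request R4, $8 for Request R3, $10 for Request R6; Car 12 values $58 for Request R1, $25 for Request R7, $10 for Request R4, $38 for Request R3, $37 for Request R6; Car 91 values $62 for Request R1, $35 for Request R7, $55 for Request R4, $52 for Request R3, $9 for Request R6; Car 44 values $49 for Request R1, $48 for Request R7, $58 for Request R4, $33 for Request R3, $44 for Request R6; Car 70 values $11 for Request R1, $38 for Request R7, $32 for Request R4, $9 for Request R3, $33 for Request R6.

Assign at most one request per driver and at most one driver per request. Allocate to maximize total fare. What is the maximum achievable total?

Maximum total: $241

Optimal: Car 31→Request R4 ($49), Car 12→Request R1 ($58), Car 91→Request R3 ($52), Car 44→Request R6 ($44), Car 70→Request R7 ($38) — total 49+58+52+44+38 = $241.
Column-greedy (each request in turn goes to its best remaining driver) gives $230, worse by 11.
Swapping Car 31↔Car 12 (Car 31→Request R1 $38, Car 12→Request R4 $10) loses 59.
No other one-to-one assignment exceeds $241.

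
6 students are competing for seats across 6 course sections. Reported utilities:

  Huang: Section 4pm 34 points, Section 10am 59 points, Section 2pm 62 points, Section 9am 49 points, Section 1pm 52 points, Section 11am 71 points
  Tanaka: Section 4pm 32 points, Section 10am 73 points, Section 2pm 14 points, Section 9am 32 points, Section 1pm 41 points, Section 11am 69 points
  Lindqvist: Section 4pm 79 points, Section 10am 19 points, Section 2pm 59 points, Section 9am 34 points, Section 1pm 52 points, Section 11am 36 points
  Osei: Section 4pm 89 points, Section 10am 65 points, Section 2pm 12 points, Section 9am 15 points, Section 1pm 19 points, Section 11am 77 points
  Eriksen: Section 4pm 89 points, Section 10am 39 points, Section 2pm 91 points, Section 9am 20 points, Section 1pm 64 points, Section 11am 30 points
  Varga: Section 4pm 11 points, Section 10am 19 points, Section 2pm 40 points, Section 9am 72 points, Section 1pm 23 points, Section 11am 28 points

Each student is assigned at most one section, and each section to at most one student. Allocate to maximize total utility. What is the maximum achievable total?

Max total: 448 points

Optimal: Huang→Section 11am (71 points), Tanaka→Section 10am (73 points), Lindqvist→Section 1pm (52 points), Osei→Section 4pm (89 points), Eriksen→Section 2pm (91 points), Varga→Section 9am (72 points) — total 71+73+52+89+91+72 = 448 points.
Row-greedy (each student in turn takes its best remaining section) gives 405 points, worse by 43.
Next-best assignment: Huang→Section 1pm, Tanaka→Section 10am, Lindqvist→Section 4pm, Osei→Section 11am, Eriksen→Section 2pm, Varga→Section 9am = 444 points.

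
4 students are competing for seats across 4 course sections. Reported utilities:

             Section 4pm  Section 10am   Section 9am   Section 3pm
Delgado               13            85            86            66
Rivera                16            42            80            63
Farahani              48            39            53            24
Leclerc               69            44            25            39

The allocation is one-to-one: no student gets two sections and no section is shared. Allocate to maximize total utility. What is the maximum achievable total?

This is a one-to-one assignment (maximum-weight bipartite matching).
Optimal: Delgado→Section 10am (85 points), Rivera→Section 3pm (63 points), Farahani→Section 9am (53 points), Leclerc→Section 4pm (69 points) — total 85+63+53+69 = 270 points.
Row-greedy (each student in turn takes its best remaining section) gives 241 points, worse by 29.
Swapping Delgado↔Leclerc (Delgado→Section 4pm 13 points, Leclerc→Section 10am 44 points) loses 97.
Checked against all permutations: 270 points is optimal.

Max total: 270 points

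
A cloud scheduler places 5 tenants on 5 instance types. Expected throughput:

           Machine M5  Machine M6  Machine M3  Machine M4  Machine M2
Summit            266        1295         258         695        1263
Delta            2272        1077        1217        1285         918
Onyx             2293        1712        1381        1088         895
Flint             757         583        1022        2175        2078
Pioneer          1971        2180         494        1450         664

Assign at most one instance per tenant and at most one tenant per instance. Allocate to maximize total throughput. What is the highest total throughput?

Max total: 9271 ops/s

Treat this as an assignment problem: match each tenant to one instance.
Optimal: Summit→Machine M2 (1263 ops/s), Delta→Machine M5 (2272 ops/s), Onyx→Machine M3 (1381 ops/s), Flint→Machine M4 (2175 ops/s), Pioneer→Machine M6 (2180 ops/s) — total 1263+2272+1381+2175+2180 = 9271 ops/s.
Max-entry greedy (repeatedly take the single best remaining cell) gives 9128 ops/s, worse by 143.
No other one-to-one assignment exceeds 9271 ops/s.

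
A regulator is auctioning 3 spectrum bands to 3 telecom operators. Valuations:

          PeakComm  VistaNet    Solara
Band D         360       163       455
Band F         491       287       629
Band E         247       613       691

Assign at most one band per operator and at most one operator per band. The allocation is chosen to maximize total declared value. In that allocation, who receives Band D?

Treat this as an assignment problem: match each operator to one band.
Optimal: PeakComm→Band D ($360M), VistaNet→Band E ($613M), Solara→Band F ($629M) — total 360+613+629 = $1602M.
Max-entry greedy (repeatedly take the single best remaining cell) gives $1345M, worse by 257.
Swapping PeakComm↔VistaNet (PeakComm→Band E $247M, VistaNet→Band D $163M) loses 563.
PeakComm's own top band is Band F ($491M), but forcing PeakComm→Band F and reassigning the rest optimally gives only $1559M — worse by 43.

PeakComm receives Band D.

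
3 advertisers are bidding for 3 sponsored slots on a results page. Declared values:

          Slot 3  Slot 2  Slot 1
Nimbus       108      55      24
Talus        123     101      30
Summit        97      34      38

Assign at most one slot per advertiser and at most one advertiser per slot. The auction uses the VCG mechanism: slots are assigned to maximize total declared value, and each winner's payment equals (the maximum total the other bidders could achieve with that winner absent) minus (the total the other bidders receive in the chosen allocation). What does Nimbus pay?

Nimbus pays $59.

Efficient allocation: Nimbus→Slot 3 ($108), Talus→Slot 2 ($101), Summit→Slot 1 ($38); total welfare W = $247.
Nimbus receives Slot 3 at value $108, so the others get W − 108 = $139.
Without Nimbus: best allocation of the remaining 2 bidders over all 3 slots is Talus→Slot 2 ($101), Summit→Slot 3 ($97), total $198.
VCG payment = (others' best without Nimbus) − (others' welfare with Nimbus) = 198 − 139 = $59.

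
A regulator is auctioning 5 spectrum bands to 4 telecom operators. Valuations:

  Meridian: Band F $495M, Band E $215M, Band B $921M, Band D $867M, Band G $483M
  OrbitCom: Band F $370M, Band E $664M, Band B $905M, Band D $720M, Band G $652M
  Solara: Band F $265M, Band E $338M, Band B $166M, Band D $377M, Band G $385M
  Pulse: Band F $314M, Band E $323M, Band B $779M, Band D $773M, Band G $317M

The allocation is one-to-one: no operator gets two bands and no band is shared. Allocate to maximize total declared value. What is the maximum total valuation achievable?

Max total: $2743M

Optimal: Meridian→Band B ($921M), OrbitCom→Band E ($664M), Solara→Band G ($385M), Pulse→Band D ($773M) — total 921+664+385+773 = $2743M.
Swapping OrbitCom↔Meridian (OrbitCom→Band B $905M, Meridian→Band E $215M) loses 465.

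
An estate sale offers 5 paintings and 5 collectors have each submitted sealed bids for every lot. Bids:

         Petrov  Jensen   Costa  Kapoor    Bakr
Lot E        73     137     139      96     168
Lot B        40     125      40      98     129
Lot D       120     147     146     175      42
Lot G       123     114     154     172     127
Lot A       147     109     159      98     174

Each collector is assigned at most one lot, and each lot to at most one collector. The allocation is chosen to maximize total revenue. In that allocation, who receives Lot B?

Optimal: Petrov→Lot A ($147), Jensen→Lot B ($125), Costa→Lot G ($154), Kapoor→Lot D ($175), Bakr→Lot E ($168) — total 147+125+154+175+168 = $769.
Row-greedy (each collector in turn takes its best remaining lot) gives $714, worse by 55.
Jensen's own top lot is Lot D ($147), but forcing Jensen→Lot D and reassigning the rest optimally gives only $734 — worse by 35.

Jensen receives Lot B.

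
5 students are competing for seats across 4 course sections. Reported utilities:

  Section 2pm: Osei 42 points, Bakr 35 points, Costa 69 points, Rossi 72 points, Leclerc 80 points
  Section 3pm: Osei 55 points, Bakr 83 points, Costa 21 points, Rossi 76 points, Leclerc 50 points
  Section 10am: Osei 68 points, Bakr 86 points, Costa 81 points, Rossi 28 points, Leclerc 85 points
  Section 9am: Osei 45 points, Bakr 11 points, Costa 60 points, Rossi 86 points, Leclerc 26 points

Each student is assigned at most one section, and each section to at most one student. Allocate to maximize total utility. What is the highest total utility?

Max total: 330 points

Optimal: Leclerc→Section 2pm (80 points), Bakr→Section 3pm (83 points), Costa→Section 10am (81 points), Rossi→Section 9am (86 points) — total 80+83+81+86 = 330 points.
Max-entry greedy (repeatedly take the single best remaining cell) gives 307 points, worse by 23.
Swapping Costa↔Rossi (Costa→Section 9am 60 points, Rossi→Section 10am 28 points) loses 79.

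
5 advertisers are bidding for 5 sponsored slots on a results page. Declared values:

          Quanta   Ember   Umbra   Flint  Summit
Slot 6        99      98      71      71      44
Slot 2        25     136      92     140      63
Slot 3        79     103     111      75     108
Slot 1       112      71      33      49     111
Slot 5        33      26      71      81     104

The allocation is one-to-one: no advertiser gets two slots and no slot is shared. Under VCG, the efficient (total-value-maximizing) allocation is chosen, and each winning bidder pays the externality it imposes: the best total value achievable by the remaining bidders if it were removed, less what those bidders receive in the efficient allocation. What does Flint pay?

Efficient allocation: Quanta→Slot 1 ($112), Ember→Slot 6 ($98), Umbra→Slot 3 ($111), Flint→Slot 2 ($140), Summit→Slot 5 ($104); total welfare W = $565.
Flint receives Slot 2 at value $140, so the others get W − 140 = $425.
Without Flint: best allocation of the remaining 4 bidders over all 5 slots is Quanta→Slot 1 ($112), Ember→Slot 2 ($136), Umbra→Slot 3 ($111), Summit→Slot 5 ($104), total $463.
VCG payment = (others' best without Flint) − (others' welfare with Flint) = 463 − 425 = $38.

Flint pays $38.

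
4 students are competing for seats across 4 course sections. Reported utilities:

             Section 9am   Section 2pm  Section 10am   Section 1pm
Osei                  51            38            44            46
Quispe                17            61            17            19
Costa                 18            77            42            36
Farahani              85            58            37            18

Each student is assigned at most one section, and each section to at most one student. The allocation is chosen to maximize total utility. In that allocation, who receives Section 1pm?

Osei receives Section 1pm.

Optimal: Osei→Section 1pm (46 points), Quispe→Section 2pm (61 points), Costa→Section 10am (42 points), Farahani→Section 9am (85 points) — total 46+61+42+85 = 234 points.
Max-entry greedy (repeatedly take the single best remaining cell) gives 225 points, worse by 9.
Next-best assignment: Osei→Section 10am, Quispe→Section 2pm, Costa→Section 1pm, Farahani→Section 9am = 226 points.
Osei's own top section is Section 9am (51 points), but forcing Osei→Section 9am and reassigning the rest optimally gives only 185 points — worse by 49.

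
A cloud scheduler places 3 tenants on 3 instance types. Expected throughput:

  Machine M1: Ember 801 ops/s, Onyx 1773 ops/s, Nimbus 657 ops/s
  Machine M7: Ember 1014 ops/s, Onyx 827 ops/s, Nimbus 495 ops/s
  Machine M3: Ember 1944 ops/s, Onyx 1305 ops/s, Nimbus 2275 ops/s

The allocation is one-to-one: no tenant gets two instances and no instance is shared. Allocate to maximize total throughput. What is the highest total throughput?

Maximum total: 5062 ops/s

Optimal: Ember→Machine M7 (1014 ops/s), Onyx→Machine M1 (1773 ops/s), Nimbus→Machine M3 (2275 ops/s) — total 1014+1773+2275 = 5062 ops/s.
Swapping Nimbus↔Ember (Nimbus→Machine M7 495 ops/s, Ember→Machine M3 1944 ops/s) loses 850.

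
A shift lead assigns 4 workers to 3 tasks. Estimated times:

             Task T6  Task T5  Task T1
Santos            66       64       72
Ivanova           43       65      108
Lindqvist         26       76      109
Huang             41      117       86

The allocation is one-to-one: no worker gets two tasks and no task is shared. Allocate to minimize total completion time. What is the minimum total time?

Optimal: Lindqvist→Task T6 (26 min), Ivanova→Task T5 (65 min), Santos→Task T1 (72 min) — total 26+65+72 = 163 min.
Row-greedy (each worker in turn takes its cheapest remaining task) gives 216 min, worse by 53.
Next-best assignment: Lindqvist→Task T6, Santos→Task T5, Huang→Task T1 = 176 min.

Min total: 163 min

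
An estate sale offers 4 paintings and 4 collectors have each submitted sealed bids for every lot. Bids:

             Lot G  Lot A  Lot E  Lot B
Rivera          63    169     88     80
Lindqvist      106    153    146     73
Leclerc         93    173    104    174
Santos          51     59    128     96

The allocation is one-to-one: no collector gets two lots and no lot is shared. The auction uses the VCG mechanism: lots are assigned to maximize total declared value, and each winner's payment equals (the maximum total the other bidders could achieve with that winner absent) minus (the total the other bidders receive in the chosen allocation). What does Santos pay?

Santos pays $40.

Efficient allocation: Rivera→Lot A ($169), Lindqvist→Lot G ($106), Leclerc→Lot B ($174), Santos→Lot E ($128); total welfare W = $577.
Santos receives Lot E at value $128, so the others get W − 128 = $449.
Without Santos: best allocation of the remaining 3 bidders over all 4 lots is Rivera→Lot A ($169), Lindqvist→Lot E ($146), Leclerc→Lot B ($174), total $489.
VCG payment = (others' best without Santos) − (others' welfare with Santos) = 489 − 449 = $40.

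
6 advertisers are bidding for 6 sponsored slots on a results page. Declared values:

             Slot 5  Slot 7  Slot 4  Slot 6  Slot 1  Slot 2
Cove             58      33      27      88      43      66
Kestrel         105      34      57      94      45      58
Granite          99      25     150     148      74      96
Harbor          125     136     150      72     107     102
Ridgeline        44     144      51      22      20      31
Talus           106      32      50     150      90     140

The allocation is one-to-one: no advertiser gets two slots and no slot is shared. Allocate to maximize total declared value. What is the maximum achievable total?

Optimal: Cove→Slot 6 ($88), Kestrel→Slot 5 ($105), Granite→Slot 4 ($150), Harbor→Slot 1 ($107), Ridgeline→Slot 7 ($144), Talus→Slot 2 ($140) — total 88+105+150+107+144+140 = $734.
Max-entry greedy (repeatedly take the single best remaining cell) gives $680, worse by 54.

Max total: $734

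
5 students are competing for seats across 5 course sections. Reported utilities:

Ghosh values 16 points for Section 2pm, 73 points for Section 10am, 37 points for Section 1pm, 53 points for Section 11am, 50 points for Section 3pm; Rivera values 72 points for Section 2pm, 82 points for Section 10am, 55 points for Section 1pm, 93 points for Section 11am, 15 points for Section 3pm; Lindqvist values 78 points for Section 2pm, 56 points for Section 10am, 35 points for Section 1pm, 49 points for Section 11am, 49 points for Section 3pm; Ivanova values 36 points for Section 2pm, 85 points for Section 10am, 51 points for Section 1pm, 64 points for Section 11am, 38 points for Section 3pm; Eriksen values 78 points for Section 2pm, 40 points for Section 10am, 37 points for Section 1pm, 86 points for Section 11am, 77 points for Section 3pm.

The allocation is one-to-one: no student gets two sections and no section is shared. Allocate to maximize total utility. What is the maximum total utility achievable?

Maximum total: 372 points

Optimal: Ghosh→Section 10am (73 points), Rivera→Section 11am (93 points), Lindqvist→Section 2pm (78 points), Ivanova→Section 1pm (51 points), Eriksen→Section 3pm (77 points) — total 73+93+78+51+77 = 372 points.
Max-entry greedy (repeatedly take the single best remaining cell) gives 370 points, worse by 2.
Checked against all permutations: 372 points is optimal.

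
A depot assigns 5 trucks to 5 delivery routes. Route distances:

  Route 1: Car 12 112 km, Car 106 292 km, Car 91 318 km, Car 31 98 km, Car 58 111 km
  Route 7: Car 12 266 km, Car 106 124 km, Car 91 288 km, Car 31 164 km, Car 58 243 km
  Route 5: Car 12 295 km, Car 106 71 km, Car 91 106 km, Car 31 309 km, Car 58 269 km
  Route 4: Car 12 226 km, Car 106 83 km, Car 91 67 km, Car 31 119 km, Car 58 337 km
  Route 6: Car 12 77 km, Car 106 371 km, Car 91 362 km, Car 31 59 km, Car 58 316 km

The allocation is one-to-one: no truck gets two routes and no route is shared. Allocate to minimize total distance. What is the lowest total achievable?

Minimum total: 490 km

This is the linear assignment problem.
Optimal: Car 12→Route 6 (77 km), Car 106→Route 5 (71 km), Car 91→Route 4 (67 km), Car 31→Route 7 (164 km), Car 58→Route 1 (111 km) — total 77+71+67+164+111 = 490 km.
Next-best assignment: Car 12→Route 6, Car 106→Route 7, Car 91→Route 5, Car 31→Route 4, Car 58→Route 1 = 537 km.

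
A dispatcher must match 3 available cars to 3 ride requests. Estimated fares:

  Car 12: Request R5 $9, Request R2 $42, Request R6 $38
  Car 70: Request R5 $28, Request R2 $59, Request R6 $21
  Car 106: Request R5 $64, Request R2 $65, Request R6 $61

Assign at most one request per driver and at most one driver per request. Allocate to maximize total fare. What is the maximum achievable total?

This is the linear assignment problem.
Optimal: Car 12→Request R6 ($38), Car 70→Request R2 ($59), Car 106→Request R5 ($64) — total 38+59+64 = $161.
Max-entry greedy (repeatedly take the single best remaining cell) gives $131, worse by 30.
Swapping Car 70↔Car 12 (Car 70→Request R6 $21, Car 12→Request R2 $42) loses 34.
Checked against all permutations: $161 is optimal.

Max total: $161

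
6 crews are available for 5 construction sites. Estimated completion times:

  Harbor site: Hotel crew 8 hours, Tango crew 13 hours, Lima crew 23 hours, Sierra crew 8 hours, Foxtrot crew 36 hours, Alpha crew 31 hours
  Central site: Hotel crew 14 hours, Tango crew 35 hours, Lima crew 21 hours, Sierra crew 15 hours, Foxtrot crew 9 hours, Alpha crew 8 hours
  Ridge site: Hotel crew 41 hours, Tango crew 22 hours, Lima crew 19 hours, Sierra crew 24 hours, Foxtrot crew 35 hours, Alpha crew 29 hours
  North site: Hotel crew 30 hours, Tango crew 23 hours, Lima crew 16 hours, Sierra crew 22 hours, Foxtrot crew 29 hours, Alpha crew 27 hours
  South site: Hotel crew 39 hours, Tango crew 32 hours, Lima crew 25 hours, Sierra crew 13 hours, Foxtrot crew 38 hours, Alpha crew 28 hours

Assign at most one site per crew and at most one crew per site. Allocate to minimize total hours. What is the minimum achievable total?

Minimum total: 67 hours

This is the linear assignment problem.
Optimal: Hotel crew→Harbor site (8 hours), Alpha crew→Central site (8 hours), Tango crew→Ridge site (22 hours), Lima crew→North site (16 hours), Sierra crew→South site (13 hours) — total 8+8+22+16+13 = 67 hours.
Column-greedy (each site in turn goes to its cheapest remaining crew) gives 89 hours, worse by 22.
Every other assignment is strictly worse.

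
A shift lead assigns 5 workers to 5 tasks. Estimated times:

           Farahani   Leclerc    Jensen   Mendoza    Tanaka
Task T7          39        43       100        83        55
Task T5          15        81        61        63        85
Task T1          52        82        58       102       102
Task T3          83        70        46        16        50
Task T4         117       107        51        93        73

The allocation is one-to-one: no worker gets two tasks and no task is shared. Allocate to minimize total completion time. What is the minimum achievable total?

Optimal: Farahani→Task T5 (15 min), Leclerc→Task T7 (43 min), Jensen→Task T1 (58 min), Mendoza→Task T3 (16 min), Tanaka→Task T4 (73 min) — total 15+43+58+16+73 = 205 min.

Minimum total: 205 min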